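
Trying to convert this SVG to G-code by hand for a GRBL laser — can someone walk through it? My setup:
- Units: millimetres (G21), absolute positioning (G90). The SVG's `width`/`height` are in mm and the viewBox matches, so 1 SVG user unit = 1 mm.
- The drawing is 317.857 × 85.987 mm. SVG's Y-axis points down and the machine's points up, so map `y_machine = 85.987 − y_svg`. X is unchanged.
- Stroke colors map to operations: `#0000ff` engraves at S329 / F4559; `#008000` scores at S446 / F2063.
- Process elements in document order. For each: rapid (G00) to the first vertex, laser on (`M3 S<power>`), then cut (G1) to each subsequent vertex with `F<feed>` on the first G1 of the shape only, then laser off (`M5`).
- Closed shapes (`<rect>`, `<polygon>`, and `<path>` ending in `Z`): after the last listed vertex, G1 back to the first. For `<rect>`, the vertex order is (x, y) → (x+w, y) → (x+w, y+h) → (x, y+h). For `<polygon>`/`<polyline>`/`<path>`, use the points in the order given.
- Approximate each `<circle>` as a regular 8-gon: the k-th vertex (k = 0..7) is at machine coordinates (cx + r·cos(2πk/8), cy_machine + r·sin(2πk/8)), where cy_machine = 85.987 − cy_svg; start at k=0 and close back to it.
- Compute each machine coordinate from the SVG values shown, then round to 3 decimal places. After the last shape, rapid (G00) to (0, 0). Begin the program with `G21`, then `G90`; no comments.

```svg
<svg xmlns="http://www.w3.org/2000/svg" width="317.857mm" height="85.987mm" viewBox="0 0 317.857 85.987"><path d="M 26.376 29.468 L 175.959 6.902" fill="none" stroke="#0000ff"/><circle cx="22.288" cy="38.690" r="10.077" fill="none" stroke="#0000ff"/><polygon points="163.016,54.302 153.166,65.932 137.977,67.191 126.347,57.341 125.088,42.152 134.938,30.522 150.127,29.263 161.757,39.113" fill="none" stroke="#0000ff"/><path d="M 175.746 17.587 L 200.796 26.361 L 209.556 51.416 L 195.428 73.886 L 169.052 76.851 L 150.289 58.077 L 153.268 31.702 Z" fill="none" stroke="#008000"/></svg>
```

Since the viewBox matches the mm dimensions, user units are millimetres directly. The only transform is the Y-flip y_m = 85.987 − y_svg.

Shape 1 is a line segment drawn with `<path>`. Its stroke #0000ff means engrave at S329, F4559. After flipping Y the toolpath is (26.376,56.519) → (175.959,79.085).

Shape 2 is a circle drawn with `<circle>`. Its stroke #0000ff means engrave at S329, F4559. After flipping Y the toolpath is (32.365,47.297) → (29.414,54.423) → (22.288,57.374) → (15.162,54.423) → (12.211,47.297) → (15.162,40.171) → (22.288,37.220) → (29.414,40.171) → (32.365,47.297), returning to the start.

Shape 3 is a regular polygon drawn with `<polygon>`. Its stroke #0000ff means engrave at S329, F4559. After flipping Y the toolpath is (163.016,31.685) → (153.166,20.055) → (137.977,18.796) → (126.347,28.646) → (125.088,43.835) → (134.938,55.465) → (150.127,56.724) → (161.757,46.874) → (163.016,31.685), returning to the start.

Shape 4 is a regular polygon drawn with `<path>`. Its stroke #008000 means score at S446, F2063. After flipping Y the toolpath is (175.746,68.400) → (200.796,59.626) → (209.556,34.571) → (195.428,12.101) → (169.052,9.136) → (150.289,27.910) → (153.268,54.285) → (175.746,68.400), returning to the start.

G21
G90
G00 X26.376 Y56.519
M3 S329
G1 X175.959 Y79.085 F4559
M5
G00 X32.365 Y47.297
M3 S329
G1 X29.414 Y54.423 F4559
G1 X22.288 Y57.374
G1 X15.162 Y54.423
G1 X12.211 Y47.297
G1 X15.162 Y40.171
G1 X22.288 Y37.220
G1 X29.414 Y40.171
G1 X32.365 Y47.297
M5
G00 X163.016 Y31.685
M3 S329
G1 X153.166 Y20.055 F4559
G1 X137.977 Y18.796
G1 X126.347 Y28.646
G1 X125.088 Y43.835
G1 X134.938 Y55.465
G1 X150.127 Y56.724
G1 X161.757 Y46.874
G1 X163.016 Y31.685
M5
G00 X175.746 Y68.400
M3 S446
G1 X200.796 Y59.626 F2063
G1 X209.556 Y34.571
G1 X195.428 Y12.101
G1 X169.052 Y9.136
G1 X150.289 Y27.910
G1 X153.268 Y54.285
G1 X175.746 Y68.400
M5
G00 X0.000 Y0.000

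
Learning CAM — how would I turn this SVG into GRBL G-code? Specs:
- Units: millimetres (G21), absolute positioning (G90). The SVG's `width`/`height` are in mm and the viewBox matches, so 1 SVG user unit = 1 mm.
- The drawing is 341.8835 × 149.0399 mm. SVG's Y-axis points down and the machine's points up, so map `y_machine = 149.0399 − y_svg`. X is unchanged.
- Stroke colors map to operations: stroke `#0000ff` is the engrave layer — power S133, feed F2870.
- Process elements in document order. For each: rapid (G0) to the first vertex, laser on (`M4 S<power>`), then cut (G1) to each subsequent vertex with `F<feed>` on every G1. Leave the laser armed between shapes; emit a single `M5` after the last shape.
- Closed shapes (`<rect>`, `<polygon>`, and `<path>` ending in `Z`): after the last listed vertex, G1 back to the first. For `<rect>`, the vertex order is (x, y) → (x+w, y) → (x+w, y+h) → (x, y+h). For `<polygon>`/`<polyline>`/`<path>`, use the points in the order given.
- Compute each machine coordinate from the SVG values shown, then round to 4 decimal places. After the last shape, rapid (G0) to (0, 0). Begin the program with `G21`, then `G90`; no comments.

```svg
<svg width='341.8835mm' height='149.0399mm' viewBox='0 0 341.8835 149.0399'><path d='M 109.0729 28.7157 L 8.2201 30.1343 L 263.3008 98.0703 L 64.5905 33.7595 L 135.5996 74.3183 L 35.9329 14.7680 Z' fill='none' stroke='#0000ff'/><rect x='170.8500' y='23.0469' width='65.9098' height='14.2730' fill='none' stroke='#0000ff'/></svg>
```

viewBox `0 0 341.8835 149.0399` with mm width/height → 1 unit = 1 mm. Flip: y_m = 149.0399 − y_svg.

**Shape 1** — `<path>` closed polygon, stroke `#0000ff` → engrave (S133, F2870). Machine vertices: (109.0729,120.3242) → (8.2201,118.9056) → (263.3008,50.9696) → (64.5905,115.2804) → (135.5996,74.7216) → (35.9329,134.2719) → (109.0729,120.3242). Closed: final G1 returns to the first vertex.

**Shape 2** — `<rect>` rectangle, stroke `#0000ff` → engrave (S133, F2870). Machine vertices: (170.8500,125.9930) → (236.7598,125.9930) → (236.7598,111.7200) → (170.8500,111.7200) → (170.8500,125.9930). Closed: final G1 returns to the first vertex.

G21
G90
G0 X109.0729 Y120.3242
M4 S133
G1 X8.2201 Y118.9056 F2870
G1 X263.3008 Y50.9696 F2870
G1 X64.5905 Y115.2804 F2870
G1 X135.5996 Y74.7216 F2870
G1 X35.9329 Y134.2719 F2870
G1 X109.0729 Y120.3242 F2870
G0 X170.8500 Y125.9930
M4 S133
G1 X236.7598 Y125.9930 F2870
G1 X236.7598 Y111.7200 F2870
G1 X170.8500 Y111.7200 F2870
G1 X170.8500 Y125.9930 F2870
M5
G0 X0.0000 Y0.0000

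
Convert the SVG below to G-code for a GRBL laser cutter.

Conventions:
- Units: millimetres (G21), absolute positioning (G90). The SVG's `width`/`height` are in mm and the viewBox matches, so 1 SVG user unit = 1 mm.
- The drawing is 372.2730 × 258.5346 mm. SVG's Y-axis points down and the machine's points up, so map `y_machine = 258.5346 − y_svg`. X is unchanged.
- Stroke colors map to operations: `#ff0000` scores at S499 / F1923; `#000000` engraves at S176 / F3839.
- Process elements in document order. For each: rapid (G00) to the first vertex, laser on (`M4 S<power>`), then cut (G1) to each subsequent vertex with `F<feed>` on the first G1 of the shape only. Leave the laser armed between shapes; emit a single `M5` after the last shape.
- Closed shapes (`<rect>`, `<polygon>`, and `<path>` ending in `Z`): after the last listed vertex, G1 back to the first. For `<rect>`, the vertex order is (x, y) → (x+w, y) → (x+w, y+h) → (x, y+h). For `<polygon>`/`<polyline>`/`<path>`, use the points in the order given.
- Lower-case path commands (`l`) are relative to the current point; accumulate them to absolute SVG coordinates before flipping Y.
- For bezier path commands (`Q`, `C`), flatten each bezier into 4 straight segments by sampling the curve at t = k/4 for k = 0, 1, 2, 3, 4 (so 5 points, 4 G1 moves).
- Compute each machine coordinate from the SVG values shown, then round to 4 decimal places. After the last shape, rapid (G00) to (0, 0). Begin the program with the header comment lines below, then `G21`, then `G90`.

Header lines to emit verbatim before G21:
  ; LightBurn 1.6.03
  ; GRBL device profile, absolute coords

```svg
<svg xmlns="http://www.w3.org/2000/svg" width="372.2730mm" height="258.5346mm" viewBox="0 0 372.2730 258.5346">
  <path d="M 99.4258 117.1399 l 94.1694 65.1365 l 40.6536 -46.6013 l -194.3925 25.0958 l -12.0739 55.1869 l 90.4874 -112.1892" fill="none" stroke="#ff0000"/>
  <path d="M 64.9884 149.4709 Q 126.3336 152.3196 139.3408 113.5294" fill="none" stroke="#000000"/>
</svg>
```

; LightBurn 1.6.03
; GRBL device profile, absolute coords
G21
G90
G00 X99.4258 Y141.3947
M4 S499
G1 X193.5952 Y76.2582 F1923
G1 X234.2488 Y122.8595
G1 X39.8563 Y97.7637
G1 X27.7824 Y42.5768
G1 X118.2698 Y154.7660
G00 X64.9884 Y109.0637
M4 S176
G1 X92.6399 Y110.2418 F3839
G1 X114.2491 Y116.6247
G1 X129.8161 Y128.2125
G1 X139.3408 Y145.0052
M5
G00 X0.0000 Y0.0000

1 u = 1 mm; y_m = 258.5346 − y.

[1] `<path>` open polyline, #ff0000→score S499 F1923: (99.4258,141.3947) → (193.5952,76.2582) → (234.2488,122.8595) → (39.8563,97.7637) → (27.7824,42.5768) → (118.2698,154.7660)

[2] `<path>` quadratic bezier, #000000→engrave S176 F3839: (64.9884,109.0637) → (92.6399,110.2418) → (114.2491,116.6247) → (129.8161,128.2125) → (139.3408,145.0052)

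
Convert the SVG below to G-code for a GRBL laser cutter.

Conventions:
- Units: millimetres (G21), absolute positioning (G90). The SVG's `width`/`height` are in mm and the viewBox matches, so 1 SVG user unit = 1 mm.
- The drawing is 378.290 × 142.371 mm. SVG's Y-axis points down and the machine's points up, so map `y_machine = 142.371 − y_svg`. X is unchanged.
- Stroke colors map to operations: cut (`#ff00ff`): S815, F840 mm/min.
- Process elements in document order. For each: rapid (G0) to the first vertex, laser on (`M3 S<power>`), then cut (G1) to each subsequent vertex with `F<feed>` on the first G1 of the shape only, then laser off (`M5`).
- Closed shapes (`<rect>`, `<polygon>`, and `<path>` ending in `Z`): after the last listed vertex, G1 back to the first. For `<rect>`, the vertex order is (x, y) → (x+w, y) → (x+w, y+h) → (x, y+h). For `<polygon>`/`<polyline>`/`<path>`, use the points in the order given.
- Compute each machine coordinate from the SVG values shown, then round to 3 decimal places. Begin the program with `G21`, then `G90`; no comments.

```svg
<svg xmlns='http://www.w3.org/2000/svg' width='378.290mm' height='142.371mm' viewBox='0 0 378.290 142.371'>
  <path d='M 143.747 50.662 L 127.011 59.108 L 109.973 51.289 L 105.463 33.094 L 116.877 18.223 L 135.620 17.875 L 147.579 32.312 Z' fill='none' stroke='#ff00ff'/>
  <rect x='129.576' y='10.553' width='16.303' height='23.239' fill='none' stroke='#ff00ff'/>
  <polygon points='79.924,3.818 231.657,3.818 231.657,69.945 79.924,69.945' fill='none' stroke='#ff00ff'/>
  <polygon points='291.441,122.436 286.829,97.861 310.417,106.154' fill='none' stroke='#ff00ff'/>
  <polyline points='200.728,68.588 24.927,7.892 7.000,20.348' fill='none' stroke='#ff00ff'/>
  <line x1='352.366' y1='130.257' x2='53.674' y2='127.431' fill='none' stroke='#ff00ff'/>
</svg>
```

viewBox `0 0 378.290 142.371` with mm width/height → 1 unit = 1 mm. Flip: y_m = 142.371 − y_svg.

**Shape 1** — `<path>` regular polygon, stroke `#ff00ff` → cut (S815, F840). Machine vertices: (143.747,91.709) → (127.011,83.263) → (109.973,91.082) → (105.463,109.277) → (116.877,124.148) → (135.620,124.496) → (147.579,110.059) → (143.747,91.709). Closed: final G1 returns to the first vertex.

**Shape 2** — `<rect>` rectangle, stroke `#ff00ff` → cut (S815, F840). Machine vertices: (129.576,131.818) → (145.879,131.818) → (145.879,108.579) → (129.576,108.579) → (129.576,131.818). Closed: final G1 returns to the first vertex.

**Shape 3** — `<polygon>` rectangle, stroke `#ff00ff` → cut (S815, F840). Machine vertices: (79.924,138.553) → (231.657,138.553) → (231.657,72.426) → (79.924,72.426) → (79.924,138.553). Closed: final G1 returns to the first vertex.

**Shape 4** — `<polygon>` regular polygon, stroke `#ff00ff` → cut (S815, F840). Machine vertices: (291.441,19.935) → (286.829,44.510) → (310.417,36.217) → (291.441,19.935). Closed: final G1 returns to the first vertex.

**Shape 5** — `<polyline>` open polyline, stroke `#ff00ff` → cut (S815, F840). Machine vertices: (200.728,73.783) → (24.927,134.479) → (7.000,122.023). Open path.

**Shape 6** — `<line>` line segment, stroke `#ff00ff` → cut (S815, F840). Machine vertices: (352.366,12.114) → (53.674,14.940). Open path.

G21
G90
G0 X143.747 Y91.709
M3 S815
G1 X127.011 Y83.263 F840
G1 X109.973 Y91.082
G1 X105.463 Y109.277
G1 X116.877 Y124.148
G1 X135.620 Y124.496
G1 X147.579 Y110.059
G1 X143.747 Y91.709
M5
G0 X129.576 Y131.818
M3 S815
G1 X145.879 Y131.818 F840
G1 X145.879 Y108.579
G1 X129.576 Y108.579
G1 X129.576 Y131.818
M5
G0 X79.924 Y138.553
M3 S815
G1 X231.657 Y138.553 F840
G1 X231.657 Y72.426
G1 X79.924 Y72.426
G1 X79.924 Y138.553
M5
G0 X291.441 Y19.935
M3 S815
G1 X286.829 Y44.510 F840
G1 X310.417 Y36.217
G1 X291.441 Y19.935
M5
G0 X200.728 Y73.783
M3 S815
G1 X24.927 Y134.479 F840
G1 X7.000 Y122.023
M5
G0 X352.366 Y12.114
M3 S815
G1 X53.674 Y14.940 F840
M5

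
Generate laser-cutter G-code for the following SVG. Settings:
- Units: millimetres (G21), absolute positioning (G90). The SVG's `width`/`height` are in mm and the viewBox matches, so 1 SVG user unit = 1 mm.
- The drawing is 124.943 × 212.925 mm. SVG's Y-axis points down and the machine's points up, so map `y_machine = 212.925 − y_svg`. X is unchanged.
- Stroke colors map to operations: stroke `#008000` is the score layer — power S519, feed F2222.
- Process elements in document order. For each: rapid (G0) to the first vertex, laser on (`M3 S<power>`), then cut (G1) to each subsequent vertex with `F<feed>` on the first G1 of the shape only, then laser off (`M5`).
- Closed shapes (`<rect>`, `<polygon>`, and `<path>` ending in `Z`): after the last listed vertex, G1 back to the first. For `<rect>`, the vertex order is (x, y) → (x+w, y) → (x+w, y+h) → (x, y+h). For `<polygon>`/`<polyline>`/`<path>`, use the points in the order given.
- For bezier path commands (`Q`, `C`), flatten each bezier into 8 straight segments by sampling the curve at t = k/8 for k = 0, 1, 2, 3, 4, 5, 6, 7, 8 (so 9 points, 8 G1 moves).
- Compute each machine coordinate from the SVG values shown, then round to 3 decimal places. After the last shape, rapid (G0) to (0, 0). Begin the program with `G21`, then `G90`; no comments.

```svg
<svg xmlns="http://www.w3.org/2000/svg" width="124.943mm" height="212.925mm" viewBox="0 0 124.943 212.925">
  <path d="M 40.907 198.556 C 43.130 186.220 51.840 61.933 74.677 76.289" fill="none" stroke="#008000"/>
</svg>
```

1 u = 1 mm; y_m = 212.925 − y.

[1] `<path>` cubic bezier, #008000→score S519 F2222: (40.907,14.369) → (42.060,23.753) → (43.910,40.696) → (46.547,62.261) → (50.062,85.512) → (54.542,107.511) → (60.079,125.323) → (66.760,136.010) → (74.677,136.636)

G21
G90
G0 X40.907 Y14.369
M3 S519
G1 X42.060 Y23.753 F2222
G1 X43.910 Y40.696
G1 X46.547 Y62.261
G1 X50.062 Y85.512
G1 X54.542 Y107.511
G1 X60.079 Y125.323
G1 X66.760 Y136.010
G1 X74.677 Y136.636
M5
G0 X0.000 Y0.000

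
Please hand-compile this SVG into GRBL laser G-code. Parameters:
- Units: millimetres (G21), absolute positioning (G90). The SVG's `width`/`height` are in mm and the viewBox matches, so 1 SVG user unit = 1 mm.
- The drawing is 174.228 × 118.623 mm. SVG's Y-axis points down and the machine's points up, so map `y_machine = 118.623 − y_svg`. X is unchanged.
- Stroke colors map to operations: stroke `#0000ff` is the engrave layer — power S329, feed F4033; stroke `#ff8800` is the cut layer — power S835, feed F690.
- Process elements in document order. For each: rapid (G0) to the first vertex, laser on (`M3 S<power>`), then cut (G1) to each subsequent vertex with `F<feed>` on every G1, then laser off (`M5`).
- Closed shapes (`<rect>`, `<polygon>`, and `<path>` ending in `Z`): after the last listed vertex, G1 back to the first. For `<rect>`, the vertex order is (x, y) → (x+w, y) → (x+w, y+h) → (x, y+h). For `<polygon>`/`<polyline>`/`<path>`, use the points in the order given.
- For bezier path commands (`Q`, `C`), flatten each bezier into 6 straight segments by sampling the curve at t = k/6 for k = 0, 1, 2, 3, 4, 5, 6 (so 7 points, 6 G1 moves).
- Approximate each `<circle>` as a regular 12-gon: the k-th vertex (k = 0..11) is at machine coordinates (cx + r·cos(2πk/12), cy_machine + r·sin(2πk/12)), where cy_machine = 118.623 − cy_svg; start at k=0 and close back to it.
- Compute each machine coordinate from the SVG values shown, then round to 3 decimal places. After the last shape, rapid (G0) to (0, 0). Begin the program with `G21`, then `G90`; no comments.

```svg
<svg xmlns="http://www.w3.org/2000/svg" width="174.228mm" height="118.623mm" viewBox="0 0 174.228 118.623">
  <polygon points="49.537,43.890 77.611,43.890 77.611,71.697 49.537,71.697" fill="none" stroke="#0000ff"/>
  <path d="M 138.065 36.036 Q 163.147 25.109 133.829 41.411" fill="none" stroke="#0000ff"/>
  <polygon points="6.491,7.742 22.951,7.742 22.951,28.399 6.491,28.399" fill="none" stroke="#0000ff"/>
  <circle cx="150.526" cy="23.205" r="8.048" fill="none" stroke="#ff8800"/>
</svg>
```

viewBox `0 0 174.228 118.623` with mm width/height → 1 unit = 1 mm. Flip: y_m = 118.623 − y_svg.

**Shape 1** — `<polygon>` rectangle, stroke `#0000ff` → engrave (S329, F4033). Machine vertices: (49.537,74.733) → (77.611,74.733) → (77.611,46.926) → (49.537,46.926) → (49.537,74.733). Closed: final G1 returns to the first vertex.

**Shape 2** — `<path>` quadratic bezier, stroke `#0000ff` → engrave (S329, F4033). Control points (SVG): P0=(138.065,36.036), P1=(163.147,25.109), P2=(133.829,41.411); sampled at t=k/6. Machine vertices: (138.065,82.587) → (144.915,85.473) → (148.742,86.846) → (149.547,86.707) → (147.330,85.055) → (142.091,81.890) → (133.829,77.212). Open path.

**Shape 3** — `<polygon>` rectangle, stroke `#0000ff` → engrave (S329, F4033). Machine vertices: (6.491,110.881) → (22.951,110.881) → (22.951,90.224) → (6.491,90.224) → (6.491,110.881). Closed: final G1 returns to the first vertex.

**Shape 4** — `<circle>` circle, stroke `#ff8800` → cut (S835, F690). Machine vertices: (158.574,95.418) → (157.496,99.442) → (154.550,102.388) → (150.526,103.466) → (146.502,102.388) → (143.556,99.442) → (142.478,95.418) → (143.556,91.394) → (146.502,88.448) → (150.526,87.370) → (154.550,88.448) → (157.496,91.394) → (158.574,95.418). Closed: final G1 returns to the first vertex.

G21
G90
G0 X49.537 Y74.733
M3 S329
G1 X77.611 Y74.733 F4033
G1 X77.611 Y46.926 F4033
G1 X49.537 Y46.926 F4033
G1 X49.537 Y74.733 F4033
M5
G0 X138.065 Y82.587
M3 S329
G1 X144.915 Y85.473 F4033
G1 X148.742 Y86.846 F4033
G1 X149.547 Y86.707 F4033
G1 X147.330 Y85.055 F4033
G1 X142.091 Y81.890 F4033
G1 X133.829 Y77.212 F4033
M5
G0 X6.491 Y110.881
M3 S329
G1 X22.951 Y110.881 F4033
G1 X22.951 Y90.224 F4033
G1 X6.491 Y90.224 F4033
G1 X6.491 Y110.881 F4033
M5
G0 X158.574 Y95.418
M3 S835
G1 X157.496 Y99.442 F690
G1 X154.550 Y102.388 F690
G1 X150.526 Y103.466 F690
G1 X146.502 Y102.388 F690
G1 X143.556 Y99.442 F690
G1 X142.478 Y95.418 F690
G1 X143.556 Y91.394 F690
G1 X146.502 Y88.448 F690
G1 X150.526 Y87.370 F690
G1 X154.550 Y88.448 F690
G1 X157.496 Y91.394 F690
G1 X158.574 Y95.418 F690
M5
G0 X0.000 Y0.000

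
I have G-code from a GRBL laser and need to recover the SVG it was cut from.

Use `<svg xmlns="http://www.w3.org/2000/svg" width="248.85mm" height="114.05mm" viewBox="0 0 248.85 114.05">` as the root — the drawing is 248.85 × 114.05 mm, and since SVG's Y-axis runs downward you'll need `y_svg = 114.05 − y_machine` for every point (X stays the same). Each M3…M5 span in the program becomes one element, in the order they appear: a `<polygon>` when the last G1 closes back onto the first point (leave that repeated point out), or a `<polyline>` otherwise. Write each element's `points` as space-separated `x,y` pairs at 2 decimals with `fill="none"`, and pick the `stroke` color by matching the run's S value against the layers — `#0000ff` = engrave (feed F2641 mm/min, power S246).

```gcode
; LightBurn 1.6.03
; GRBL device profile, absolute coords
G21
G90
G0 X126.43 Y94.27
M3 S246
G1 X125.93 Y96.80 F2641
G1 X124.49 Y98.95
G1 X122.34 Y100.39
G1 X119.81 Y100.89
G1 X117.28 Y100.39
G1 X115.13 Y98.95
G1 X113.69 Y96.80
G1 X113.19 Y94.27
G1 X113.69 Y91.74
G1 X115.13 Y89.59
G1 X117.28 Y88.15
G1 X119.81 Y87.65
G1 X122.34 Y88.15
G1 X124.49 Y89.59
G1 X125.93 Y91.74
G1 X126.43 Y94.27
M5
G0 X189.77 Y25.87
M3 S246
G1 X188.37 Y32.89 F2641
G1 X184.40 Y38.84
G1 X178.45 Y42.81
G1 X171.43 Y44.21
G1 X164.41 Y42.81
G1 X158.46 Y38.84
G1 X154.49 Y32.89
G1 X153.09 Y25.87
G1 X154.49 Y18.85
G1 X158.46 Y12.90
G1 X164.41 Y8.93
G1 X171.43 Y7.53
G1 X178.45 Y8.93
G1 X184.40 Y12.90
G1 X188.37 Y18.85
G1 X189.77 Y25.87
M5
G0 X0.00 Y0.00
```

Each laser-on run becomes one SVG element. Flip Y back into SVG space with y_svg = 114.05 − y_machine. Every run uses S246, so all elements get stroke `#0000ff` (engrave).

Run 1: The run returns to its start, so emit a `<polygon>` with points (Y-flipped): 126.43,19.78 125.93,17.25 124.49,15.10 122.34,13.66 119.81,13.16 117.28,13.66 115.13,15.10 113.69,17.25 113.19,19.78 113.69,22.31 115.13,24.46 117.28,25.90 119.81,26.40 122.34,25.90 124.49,24.46 125.93,22.31.

Run 2: The run returns to its start, so emit a `<polygon>` with points (Y-flipped): 189.77,88.18 188.37,81.16 184.40,75.21 178.45,71.24 171.43,69.84 164.41,71.24 158.46,75.21 154.49,81.16 153.09,88.18 154.49,95.20 158.46,101.15 164.41,105.12 171.43,106.52 178.45,105.12 184.40,101.15 188.37,95.20.

<svg xmlns="http://www.w3.org/2000/svg" width="248.85mm" height="114.05mm" viewBox="0 0 248.85 114.05">
  <polygon points="126.43,19.78 125.93,17.25 124.49,15.10 122.34,13.66 119.81,13.16 117.28,13.66 115.13,15.10 113.69,17.25 113.19,19.78 113.69,22.31 115.13,24.46 117.28,25.90 119.81,26.40 122.34,25.90 124.49,24.46 125.93,22.31" fill="none" stroke="#0000ff"/>
  <polygon points="189.77,88.18 188.37,81.16 184.40,75.21 178.45,71.24 171.43,69.84 164.41,71.24 158.46,75.21 154.49,81.16 153.09,88.18 154.49,95.20 158.46,101.15 164.41,105.12 171.43,106.52 178.45,105.12 184.40,101.15 188.37,95.20" fill="none" stroke="#0000ff"/>
</svg>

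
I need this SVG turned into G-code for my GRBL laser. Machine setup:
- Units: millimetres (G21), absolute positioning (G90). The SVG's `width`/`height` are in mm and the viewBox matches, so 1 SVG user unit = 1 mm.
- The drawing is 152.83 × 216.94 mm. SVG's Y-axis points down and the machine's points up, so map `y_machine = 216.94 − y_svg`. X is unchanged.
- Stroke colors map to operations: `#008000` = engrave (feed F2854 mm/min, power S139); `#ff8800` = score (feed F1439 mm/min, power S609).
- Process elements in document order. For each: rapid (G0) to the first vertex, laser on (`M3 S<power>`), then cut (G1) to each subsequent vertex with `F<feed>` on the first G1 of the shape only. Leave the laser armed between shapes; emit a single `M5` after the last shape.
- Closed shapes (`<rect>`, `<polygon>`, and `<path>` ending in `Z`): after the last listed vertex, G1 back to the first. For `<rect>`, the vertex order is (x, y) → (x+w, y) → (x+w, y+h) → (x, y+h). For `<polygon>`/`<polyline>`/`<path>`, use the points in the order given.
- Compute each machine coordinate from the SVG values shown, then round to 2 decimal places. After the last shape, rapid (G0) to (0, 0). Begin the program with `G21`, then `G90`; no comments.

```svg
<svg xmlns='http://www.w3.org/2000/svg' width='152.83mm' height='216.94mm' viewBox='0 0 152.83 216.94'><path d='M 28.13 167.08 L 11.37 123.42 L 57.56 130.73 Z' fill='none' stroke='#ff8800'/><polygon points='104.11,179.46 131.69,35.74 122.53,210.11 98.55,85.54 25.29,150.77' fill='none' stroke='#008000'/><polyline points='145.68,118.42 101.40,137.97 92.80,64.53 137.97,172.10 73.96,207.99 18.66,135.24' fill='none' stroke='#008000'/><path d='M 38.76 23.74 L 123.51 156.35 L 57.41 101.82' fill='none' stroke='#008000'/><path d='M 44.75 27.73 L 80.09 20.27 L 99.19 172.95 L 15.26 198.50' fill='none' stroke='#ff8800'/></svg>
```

G21
G90
G0 X28.13 Y49.86
M3 S609
G1 X11.37 Y93.52 F1439
G1 X57.56 Y86.21
G1 X28.13 Y49.86
G0 X104.11 Y37.48
M3 S139
G1 X131.69 Y181.20 F2854
G1 X122.53 Y6.83
G1 X98.55 Y131.40
G1 X25.29 Y66.17
G1 X104.11 Y37.48
G0 X145.68 Y98.52
M3 S139
G1 X101.40 Y78.97 F2854
G1 X92.80 Y152.41
G1 X137.97 Y44.84
G1 X73.96 Y8.95
G1 X18.66 Y81.70
G0 X38.76 Y193.20
M3 S139
G1 X123.51 Y60.59 F2854
G1 X57.41 Y115.12
G0 X44.75 Y189.21
M3 S609
G1 X80.09 Y196.67 F1439
G1 X99.19 Y43.99
G1 X15.26 Y18.44
M5
G0 X0.00 Y0.00

Since the viewBox matches the mm dimensions, user units are millimetres directly. The only transform is the Y-flip y_m = 216.94 − y_svg.

Shape 1 is a regular polygon drawn with `<path>`. Its stroke #ff8800 means score at S609, F1439. After flipping Y the toolpath is (28.13,49.86) → (11.37,93.52) → (57.56,86.21) → (28.13,49.86), returning to the start.

Shape 2 is a closed polygon drawn with `<polygon>`. Its stroke #008000 means engrave at S139, F2854. After flipping Y the toolpath is (104.11,37.48) → (131.69,181.20) → (122.53,6.83) → (98.55,131.40) → (25.29,66.17) → (104.11,37.48), returning to the start.

Shape 3 is a open polyline drawn with `<polyline>`. Its stroke #008000 means engrave at S139, F2854. After flipping Y the toolpath is (145.68,98.52) → (101.40,78.97) → (92.80,152.41) → (137.97,44.84) → (73.96,8.95) → (18.66,81.70).

Shape 4 is a open polyline drawn with `<path>`. Its stroke #008000 means engrave at S139, F2854. After flipping Y the toolpath is (38.76,193.20) → (123.51,60.59) → (57.41,115.12).

Shape 5 is a open polyline drawn with `<path>`. Its stroke #ff8800 means score at S609, F1439. After flipping Y the toolpath is (44.75,189.21) → (80.09,196.67) → (99.19,43.99) → (15.26,18.44).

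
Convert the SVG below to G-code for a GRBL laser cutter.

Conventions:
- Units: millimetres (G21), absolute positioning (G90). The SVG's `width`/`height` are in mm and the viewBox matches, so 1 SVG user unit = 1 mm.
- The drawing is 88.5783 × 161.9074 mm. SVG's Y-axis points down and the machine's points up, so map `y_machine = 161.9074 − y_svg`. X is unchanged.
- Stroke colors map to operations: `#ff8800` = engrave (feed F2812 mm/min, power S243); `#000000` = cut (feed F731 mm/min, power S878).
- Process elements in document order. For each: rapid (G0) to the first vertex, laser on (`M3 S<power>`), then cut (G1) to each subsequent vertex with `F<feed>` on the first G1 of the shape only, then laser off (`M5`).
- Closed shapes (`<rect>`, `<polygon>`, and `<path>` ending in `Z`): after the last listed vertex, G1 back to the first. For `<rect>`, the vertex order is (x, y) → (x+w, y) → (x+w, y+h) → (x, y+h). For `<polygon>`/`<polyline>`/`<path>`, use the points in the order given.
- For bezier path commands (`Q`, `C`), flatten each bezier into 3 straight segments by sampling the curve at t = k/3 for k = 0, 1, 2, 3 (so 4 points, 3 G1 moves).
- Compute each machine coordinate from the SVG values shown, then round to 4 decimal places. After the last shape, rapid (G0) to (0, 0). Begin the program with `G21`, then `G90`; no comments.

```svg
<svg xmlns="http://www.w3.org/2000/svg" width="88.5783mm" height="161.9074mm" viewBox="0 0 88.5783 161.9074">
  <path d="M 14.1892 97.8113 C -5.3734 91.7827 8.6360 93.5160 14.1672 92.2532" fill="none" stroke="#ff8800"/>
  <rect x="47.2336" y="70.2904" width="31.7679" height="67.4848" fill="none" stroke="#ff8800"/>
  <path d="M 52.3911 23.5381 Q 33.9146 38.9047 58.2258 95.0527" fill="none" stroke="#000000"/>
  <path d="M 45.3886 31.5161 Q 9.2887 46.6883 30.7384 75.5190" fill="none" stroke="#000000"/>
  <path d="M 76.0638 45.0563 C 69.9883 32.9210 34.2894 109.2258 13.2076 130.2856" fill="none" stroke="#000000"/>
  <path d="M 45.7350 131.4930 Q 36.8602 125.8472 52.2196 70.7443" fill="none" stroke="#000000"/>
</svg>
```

viewBox `0 0 88.5783 161.9074` with mm width/height → 1 unit = 1 mm. Flip: y_m = 161.9074 − y_svg.

**Shape 1** — `<path>` cubic bezier, stroke `#ff8800` → engrave (S243, F2812). Control points (SVG): P0=(14.1892,97.8113), P1=(-5.3734,91.7827), P2=(8.6360,93.5160), P3=(14.1672,92.2532); sampled at t=k/3. Machine vertices: (14.1892,64.0961) → (4.2599,67.9358) → (7.3673,68.9917) → (14.1672,69.6542). Open path.

**Shape 2** — `<rect>` rectangle, stroke `#ff8800` → engrave (S243, F2812). Machine vertices: (47.2336,91.6170) → (79.0015,91.6170) → (79.0015,24.1322) → (47.2336,24.1322) → (47.2336,91.6170). Closed: final G1 returns to the first vertex.

**Shape 3** — `<path>` quadratic bezier, stroke `#000000` → cut (S878, F731). Control points (SVG): P0=(52.3911,23.5381), P1=(33.9146,38.9047), P2=(58.2258,95.0527); sampled at t=k/3. Machine vertices: (52.3911,138.3693) → (44.8276,123.5936) → (46.7725,99.7554) → (58.2258,66.8547). Open path.

**Shape 4** — `<path>` quadratic bezier, stroke `#000000` → cut (S878, F731). Control points (SVG): P0=(45.3886,31.5161), P1=(9.2887,46.6883), P2=(30.7384,75.5190); sampled at t=k/3. Machine vertices: (45.3886,130.3913) → (27.7164,118.7589) → (22.8330,104.0913) → (30.7384,86.3884). Open path.

**Shape 5** — `<path>` cubic bezier, stroke `#000000` → cut (S878, F731). Control points (SVG): P0=(76.0638,45.0563), P1=(69.9883,32.9210), P2=(34.2894,109.2258), P3=(13.2076,130.2856); sampled at t=k/3. Machine vertices: (76.0638,116.8511) → (61.7524,104.8280) → (37.5232,65.7749) → (13.2076,31.6218). Open path.

**Shape 6** — `<path>` quadratic bezier, stroke `#000000` → cut (S878, F731). Control points (SVG): P0=(45.7350,131.4930), P1=(36.8602,125.8472), P2=(52.2196,70.7443); sampled at t=k/3. Machine vertices: (45.7350,30.4144) → (42.5112,39.6735) → (44.6727,59.9231) → (52.2196,91.1631). Open path.

G21
G90
G0 X14.1892 Y64.0961
M3 S243
G1 X4.2599 Y67.9358 F2812
G1 X7.3673 Y68.9917
G1 X14.1672 Y69.6542
M5
G0 X47.2336 Y91.6170
M3 S243
G1 X79.0015 Y91.6170 F2812
G1 X79.0015 Y24.1322
G1 X47.2336 Y24.1322
G1 X47.2336 Y91.6170
M5
G0 X52.3911 Y138.3693
M3 S878
G1 X44.8276 Y123.5936 F731
G1 X46.7725 Y99.7554
G1 X58.2258 Y66.8547
M5
G0 X45.3886 Y130.3913
M3 S878
G1 X27.7164 Y118.7589 F731
G1 X22.8330 Y104.0913
G1 X30.7384 Y86.3884
M5
G0 X76.0638 Y116.8511
M3 S878
G1 X61.7524 Y104.8280 F731
G1 X37.5232 Y65.7749
G1 X13.2076 Y31.6218
M5
G0 X45.7350 Y30.4144
M3 S878
G1 X42.5112 Y39.6735 F731
G1 X44.6727 Y59.9231
G1 X52.2196 Y91.1631
M5
G0 X0.0000 Y0.0000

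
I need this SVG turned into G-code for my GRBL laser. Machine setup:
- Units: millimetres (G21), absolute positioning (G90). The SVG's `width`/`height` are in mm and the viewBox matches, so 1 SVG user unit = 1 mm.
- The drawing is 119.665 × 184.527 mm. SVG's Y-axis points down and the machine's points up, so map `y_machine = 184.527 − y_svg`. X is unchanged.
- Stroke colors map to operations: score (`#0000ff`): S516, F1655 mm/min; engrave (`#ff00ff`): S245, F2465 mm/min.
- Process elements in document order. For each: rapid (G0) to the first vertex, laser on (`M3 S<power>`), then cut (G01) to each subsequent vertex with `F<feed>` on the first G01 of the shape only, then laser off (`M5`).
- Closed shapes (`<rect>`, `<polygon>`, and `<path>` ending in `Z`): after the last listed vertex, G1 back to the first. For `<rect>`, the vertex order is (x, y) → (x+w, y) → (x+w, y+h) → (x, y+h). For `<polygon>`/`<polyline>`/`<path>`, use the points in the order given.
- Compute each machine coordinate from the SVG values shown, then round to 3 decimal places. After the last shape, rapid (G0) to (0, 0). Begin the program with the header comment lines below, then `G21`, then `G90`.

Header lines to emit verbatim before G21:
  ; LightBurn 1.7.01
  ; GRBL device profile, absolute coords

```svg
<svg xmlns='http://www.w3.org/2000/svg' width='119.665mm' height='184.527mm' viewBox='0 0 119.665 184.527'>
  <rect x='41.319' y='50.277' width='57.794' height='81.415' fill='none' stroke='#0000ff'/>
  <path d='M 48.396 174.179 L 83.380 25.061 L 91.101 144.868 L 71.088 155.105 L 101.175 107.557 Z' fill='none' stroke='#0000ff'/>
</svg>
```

; LightBurn 1.7.01
; GRBL device profile, absolute coords
G21
G90
G0 X41.319 Y134.250
M3 S516
G01 X99.113 Y134.250 F1655
G01 X99.113 Y52.835
G01 X41.319 Y52.835
G01 X41.319 Y134.250
M5
G0 X48.396 Y10.348
M3 S516
G01 X83.380 Y159.466 F1655
G01 X91.101 Y39.659
G01 X71.088 Y29.422
G01 X101.175 Y76.970
G01 X48.396 Y10.348
M5
G0 X0.000 Y0.000

Since the viewBox matches the mm dimensions, user units are millimetres directly. The only transform is the Y-flip y_m = 184.527 − y_svg.

Shape 1 is a rectangle drawn with `<rect>`. Its stroke #0000ff means score at S516, F1655. After flipping Y the toolpath is (41.319,134.250) → (99.113,134.250) → (99.113,52.835) → (41.319,52.835) → (41.319,134.250), returning to the start.

Shape 2 is a closed polygon drawn with `<path>`. Its stroke #0000ff means score at S516, F1655. After flipping Y the toolpath is (48.396,10.348) → (83.380,159.466) → (91.101,39.659) → (71.088,29.422) → (101.175,76.970) → (48.396,10.348), returning to the start.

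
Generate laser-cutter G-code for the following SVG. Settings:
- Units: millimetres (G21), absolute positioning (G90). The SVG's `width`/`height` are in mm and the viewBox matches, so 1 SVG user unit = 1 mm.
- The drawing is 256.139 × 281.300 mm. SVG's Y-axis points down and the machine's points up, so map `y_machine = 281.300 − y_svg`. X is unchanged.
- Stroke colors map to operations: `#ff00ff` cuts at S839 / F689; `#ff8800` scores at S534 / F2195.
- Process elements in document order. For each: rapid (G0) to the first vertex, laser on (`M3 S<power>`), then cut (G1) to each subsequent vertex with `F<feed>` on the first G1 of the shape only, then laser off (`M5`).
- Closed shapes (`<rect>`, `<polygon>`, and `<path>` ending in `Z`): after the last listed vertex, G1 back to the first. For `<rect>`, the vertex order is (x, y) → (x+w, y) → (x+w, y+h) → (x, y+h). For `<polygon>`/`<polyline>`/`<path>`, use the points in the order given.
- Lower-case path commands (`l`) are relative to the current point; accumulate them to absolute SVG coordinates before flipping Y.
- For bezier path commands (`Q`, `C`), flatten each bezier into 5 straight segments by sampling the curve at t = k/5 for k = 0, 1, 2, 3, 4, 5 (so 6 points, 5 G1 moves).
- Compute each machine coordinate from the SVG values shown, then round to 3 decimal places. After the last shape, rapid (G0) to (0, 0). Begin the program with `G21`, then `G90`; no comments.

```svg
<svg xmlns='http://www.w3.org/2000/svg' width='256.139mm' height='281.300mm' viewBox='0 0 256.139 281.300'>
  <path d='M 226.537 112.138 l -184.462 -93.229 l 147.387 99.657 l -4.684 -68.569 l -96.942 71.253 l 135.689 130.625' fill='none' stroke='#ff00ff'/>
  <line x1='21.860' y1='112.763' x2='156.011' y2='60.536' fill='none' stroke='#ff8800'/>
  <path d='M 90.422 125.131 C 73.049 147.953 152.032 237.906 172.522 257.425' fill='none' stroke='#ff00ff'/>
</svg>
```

G21
G90
G0 X226.537 Y169.162
M3 S839
G1 X42.075 Y262.391 F689
G1 X189.462 Y162.734
G1 X184.778 Y231.303
G1 X87.836 Y160.050
G1 X223.525 Y29.425
M5
G0 X21.860 Y168.537
M3 S534
G1 X156.011 Y220.764 F2195
M5
G0 X90.422 Y156.169
M3 S839
G1 X90.322 Y135.521 F689
G1 X105.915 Y105.364
G1 X129.768 Y72.302
G1 X154.448 Y42.938
G1 X172.522 Y23.875
M5
G0 X0.000 Y0.000

Since the viewBox matches the mm dimensions, user units are millimetres directly. The only transform is the Y-flip y_m = 281.300 − y_svg.

Shape 1 is a open polyline drawn with `<path>`. Its stroke #ff00ff means cut at S839, F689. After flipping Y the toolpath is (226.537,169.162) → (42.075,262.391) → (189.462,162.734) → (184.778,231.303) → (87.836,160.050) → (223.525,29.425).

Shape 2 is a line segment drawn with `<line>`. Its stroke #ff8800 means score at S534, F2195. After flipping Y the toolpath is (21.860,168.537) → (156.011,220.764).

Shape 3 is a cubic bezier drawn with `<path>`. Its stroke #ff00ff means cut at S839, F689. After flipping Y the toolpath is (90.422,156.169) → (90.322,135.521) → (105.915,105.364) → (129.768,72.302) → (154.448,42.938) → (172.522,23.875).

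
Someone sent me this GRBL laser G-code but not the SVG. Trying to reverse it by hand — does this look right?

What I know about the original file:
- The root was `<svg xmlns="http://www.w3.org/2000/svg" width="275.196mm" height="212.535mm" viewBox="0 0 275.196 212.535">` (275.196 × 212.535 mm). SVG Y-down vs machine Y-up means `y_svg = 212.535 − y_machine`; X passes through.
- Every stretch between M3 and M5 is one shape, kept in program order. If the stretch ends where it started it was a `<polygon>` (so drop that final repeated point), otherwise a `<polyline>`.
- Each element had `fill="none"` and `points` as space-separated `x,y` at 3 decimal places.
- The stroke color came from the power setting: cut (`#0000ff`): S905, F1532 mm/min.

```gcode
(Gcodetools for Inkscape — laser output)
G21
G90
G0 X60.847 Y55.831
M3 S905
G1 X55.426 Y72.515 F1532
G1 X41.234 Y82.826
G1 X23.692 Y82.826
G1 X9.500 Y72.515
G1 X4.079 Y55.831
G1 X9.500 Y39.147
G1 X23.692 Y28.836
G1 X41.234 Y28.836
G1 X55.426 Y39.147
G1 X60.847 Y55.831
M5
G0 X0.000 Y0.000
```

<svg xmlns="http://www.w3.org/2000/svg" width="275.196mm" height="212.535mm" viewBox="0 0 275.196 212.535">
  <polygon points="60.847,156.704 55.426,140.020 41.234,129.709 23.692,129.709 9.500,140.020 4.079,156.704 9.500,173.388 23.692,183.699 41.234,183.699 55.426,173.388" fill="none" stroke="#0000ff"/>
</svg>

Machine Y-up, SVG Y-down with viewBox height 212.535, so y_svg = 212.535 − y_machine; X carries over. Every run uses S905, so all elements get stroke `#0000ff` (cut).

Run 1: The run returns to its start, so emit a `<polygon>` with points (Y-flipped): 60.847,156.704 55.426,140.020 41.234,129.709 23.692,129.709 9.500,140.020 4.079,156.704 9.500,173.388 23.692,183.699 41.234,183.699 55.426,173.388.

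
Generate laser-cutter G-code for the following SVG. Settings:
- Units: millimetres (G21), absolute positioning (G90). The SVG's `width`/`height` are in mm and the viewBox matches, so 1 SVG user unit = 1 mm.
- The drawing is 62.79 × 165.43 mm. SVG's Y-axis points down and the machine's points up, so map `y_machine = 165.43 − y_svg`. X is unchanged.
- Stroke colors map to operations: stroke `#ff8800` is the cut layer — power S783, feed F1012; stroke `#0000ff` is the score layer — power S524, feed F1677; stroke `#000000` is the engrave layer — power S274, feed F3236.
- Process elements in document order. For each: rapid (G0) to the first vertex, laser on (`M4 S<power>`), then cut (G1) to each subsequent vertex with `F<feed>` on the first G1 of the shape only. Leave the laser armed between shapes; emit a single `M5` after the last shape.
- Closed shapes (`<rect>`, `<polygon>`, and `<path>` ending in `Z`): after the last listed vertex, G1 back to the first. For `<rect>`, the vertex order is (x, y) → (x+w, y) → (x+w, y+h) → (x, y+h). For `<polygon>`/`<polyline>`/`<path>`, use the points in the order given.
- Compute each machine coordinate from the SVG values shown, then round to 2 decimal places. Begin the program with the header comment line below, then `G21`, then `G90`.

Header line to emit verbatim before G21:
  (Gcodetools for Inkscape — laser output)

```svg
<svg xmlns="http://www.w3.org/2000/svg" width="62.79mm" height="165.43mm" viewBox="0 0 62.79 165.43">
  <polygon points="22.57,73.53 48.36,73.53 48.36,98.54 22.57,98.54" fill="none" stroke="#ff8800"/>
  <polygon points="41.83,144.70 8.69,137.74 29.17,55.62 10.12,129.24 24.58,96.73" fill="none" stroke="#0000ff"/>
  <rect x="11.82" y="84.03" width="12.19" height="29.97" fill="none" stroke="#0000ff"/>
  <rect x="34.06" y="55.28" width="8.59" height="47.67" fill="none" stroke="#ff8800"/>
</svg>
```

viewBox `0 0 62.79 165.43` with mm width/height → 1 unit = 1 mm. Flip: y_m = 165.43 − y_svg.

**Shape 1** — `<polygon>` rectangle, stroke `#ff8800` → cut (S783, F1012). Machine vertices: (22.57,91.90) → (48.36,91.90) → (48.36,66.89) → (22.57,66.89) → (22.57,91.90). Closed: final G1 returns to the first vertex.

**Shape 2** — `<polygon>` closed polygon, stroke `#0000ff` → score (S524, F1677). Machine vertices: (41.83,20.73) → (8.69,27.69) → (29.17,109.81) → (10.12,36.19) → (24.58,68.70) → (41.83,20.73). Closed: final G1 returns to the first vertex.

**Shape 3** — `<rect>` rectangle, stroke `#0000ff` → score (S524, F1677). Machine vertices: (11.82,81.40) → (24.01,81.40) → (24.01,51.43) → (11.82,51.43) → (11.82,81.40). Closed: final G1 returns to the first vertex.

**Shape 4** — `<rect>` rectangle, stroke `#ff8800` → cut (S783, F1012). Machine vertices: (34.06,110.15) → (42.65,110.15) → (42.65,62.48) → (34.06,62.48) → (34.06,110.15). Closed: final G1 returns to the first vertex.

(Gcodetools for Inkscape — laser output)
G21
G90
G0 X22.57 Y91.90
M4 S783
G1 X48.36 Y91.90 F1012
G1 X48.36 Y66.89
G1 X22.57 Y66.89
G1 X22.57 Y91.90
G0 X41.83 Y20.73
M4 S524
G1 X8.69 Y27.69 F1677
G1 X29.17 Y109.81
G1 X10.12 Y36.19
G1 X24.58 Y68.70
G1 X41.83 Y20.73
G0 X11.82 Y81.40
M4 S524
G1 X24.01 Y81.40 F1677
G1 X24.01 Y51.43
G1 X11.82 Y51.43
G1 X11.82 Y81.40
G0 X34.06 Y110.15
M4 S783
G1 X42.65 Y110.15 F1012
G1 X42.65 Y62.48
G1 X34.06 Y62.48
G1 X34.06 Y110.15
M5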